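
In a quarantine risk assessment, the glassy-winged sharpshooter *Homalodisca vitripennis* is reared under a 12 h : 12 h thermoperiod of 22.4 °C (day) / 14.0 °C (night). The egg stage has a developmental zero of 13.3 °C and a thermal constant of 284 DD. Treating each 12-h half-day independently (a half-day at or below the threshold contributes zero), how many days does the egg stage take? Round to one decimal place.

Day half: max(0, 22.4 − 13.3) × 0.5 = 9.1 × 0.5 = 4.55 DD.
Night half: max(0, 14.0 − 13.3) × 0.5 = 0.7 × 0.5 = 0.35 DD.
Per 24 h: 4.90 DD/day.
Duration = 284 / 4.90 = 57.959 ≈ 58.0 days.

58.0 days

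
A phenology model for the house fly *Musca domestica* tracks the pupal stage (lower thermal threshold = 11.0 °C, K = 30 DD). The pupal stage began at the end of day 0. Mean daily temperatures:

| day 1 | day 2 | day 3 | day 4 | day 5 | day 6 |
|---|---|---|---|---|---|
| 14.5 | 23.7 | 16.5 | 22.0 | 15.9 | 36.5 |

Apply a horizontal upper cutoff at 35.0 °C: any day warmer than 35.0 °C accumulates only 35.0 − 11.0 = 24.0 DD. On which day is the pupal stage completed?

day 4

Daily DD above 11.0 °C (capped at 24.0): 3.5, 12.7, 5.5, 11.0, 4.9, 24.0.
Cumulative: 3.5, 16.2, 21.7, 32.7, 37.6, 61.6.
The total first reaches 30 DD on day 4.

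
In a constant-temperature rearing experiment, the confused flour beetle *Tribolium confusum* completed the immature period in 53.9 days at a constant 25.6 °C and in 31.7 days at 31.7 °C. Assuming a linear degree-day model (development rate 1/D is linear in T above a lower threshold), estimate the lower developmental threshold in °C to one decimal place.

16.9 °C

Linear rate model ⇒ the product D·(T − T_b) is constant across temperatures.
53.9·(25.6 − T_b) = 31.7·(31.7 − T_b)
T_b = (53.9·25.6 − 31.7·31.7) / (53.9 − 31.7) = 374.95 / 22.2 = 16.890 °C ≈ 16.9 °C.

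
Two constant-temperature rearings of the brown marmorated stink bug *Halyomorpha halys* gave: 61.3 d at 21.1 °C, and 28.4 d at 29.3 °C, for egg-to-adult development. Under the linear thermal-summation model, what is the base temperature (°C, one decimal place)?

Under the model K = D·(T − T_b), so D₁·(T₁ − T_b) = D₂·(T₂ − T_b).
61.3·(21.1 − T_b) = 28.4·(29.3 − T_b)
T_b = (61.3·21.1 − 28.4·29.3) / (61.3 − 28.4) = 461.31 / 32.9 = 14.022 °C ≈ 14.0 °C.

14.0 °C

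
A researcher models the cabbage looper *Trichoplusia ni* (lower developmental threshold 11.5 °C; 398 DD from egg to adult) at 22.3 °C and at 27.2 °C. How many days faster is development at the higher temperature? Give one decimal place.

11.5 days

At 22.3 °C: 398 / (22.3 − 11.5) = 398 / 10.8 = 36.852 d.
At 27.2 °C: 398 / (27.2 − 11.5) = 398 / 15.7 = 25.350 d.
Difference = |36.852 − 25.350| = 11.502 ≈ 11.5 days.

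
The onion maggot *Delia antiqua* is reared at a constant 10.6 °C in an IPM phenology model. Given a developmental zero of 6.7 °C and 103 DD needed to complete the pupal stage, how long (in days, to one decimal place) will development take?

26.4 days

Daily accumulation = 10.6 − 6.7 = 3.9 DD/day.
Duration = 103 / 3.9 = 26.410 ≈ 26.4 days.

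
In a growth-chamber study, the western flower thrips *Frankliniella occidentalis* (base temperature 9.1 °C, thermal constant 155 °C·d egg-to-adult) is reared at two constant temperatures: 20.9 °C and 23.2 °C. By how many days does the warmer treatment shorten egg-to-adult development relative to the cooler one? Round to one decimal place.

2.1 days

At 20.9 °C: 155 / (20.9 − 9.1) = 155 / 11.8 = 13.136 d.
At 23.2 °C: 155 / (23.2 − 9.1) = 155 / 14.1 = 10.993 d.
Difference = |13.136 − 10.993| = 2.143 ≈ 2.1 days.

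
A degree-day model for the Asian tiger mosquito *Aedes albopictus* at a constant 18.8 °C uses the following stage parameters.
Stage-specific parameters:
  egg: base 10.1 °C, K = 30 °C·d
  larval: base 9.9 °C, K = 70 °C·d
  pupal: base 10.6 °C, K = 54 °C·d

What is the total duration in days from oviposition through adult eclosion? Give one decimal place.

egg: 30 / (18.8 − 10.1) = 30 / 8.7 = 3.448 d.
larval: 70 / (18.8 − 9.9) = 70 / 8.9 = 7.865 d.
pupal: 54 / (18.8 − 10.6) = 54 / 8.2 = 6.585 d.
Sum = 17.899 ≈ 17.9 days.

17.9 days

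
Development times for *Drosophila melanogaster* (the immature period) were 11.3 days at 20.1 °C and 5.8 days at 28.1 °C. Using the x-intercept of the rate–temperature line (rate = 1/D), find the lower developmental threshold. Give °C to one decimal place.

Equal thermal constants: D₁(T₁ − T_b) = D₂(T₂ − T_b).
11.3·(20.1 − T_b) = 5.8·(28.1 − T_b)
T_b = (11.3·20.1 − 5.8·28.1) / (11.3 − 5.8) = 64.15 / 5.5 = 11.664 °C ≈ 11.7 °C.

11.7 °C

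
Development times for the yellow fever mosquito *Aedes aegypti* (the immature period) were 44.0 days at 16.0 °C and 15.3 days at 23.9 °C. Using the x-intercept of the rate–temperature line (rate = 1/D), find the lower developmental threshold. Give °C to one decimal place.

11.8 °C

Under the model K = D·(T − T_b), so D₁·(T₁ − T_b) = D₂·(T₂ − T_b).
44.0·(16.0 − T_b) = 15.3·(23.9 − T_b)
T_b = (44.0·16.0 − 15.3·23.9) / (44.0 − 15.3) = 338.33 / 28.7 = 11.789 °C ≈ 11.8 °C.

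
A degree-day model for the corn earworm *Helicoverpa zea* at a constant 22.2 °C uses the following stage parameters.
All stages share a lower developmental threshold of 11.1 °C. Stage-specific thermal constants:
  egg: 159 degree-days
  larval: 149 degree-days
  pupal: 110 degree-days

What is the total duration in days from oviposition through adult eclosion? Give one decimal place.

37.7 days

Daily accumulation at 22.2 °C = 22.2 − 11.1 = 11.1 DD/day.
Total K = 159 + 149 + 110 = 418 DD.
Total duration = 418 / 11.1 = 37.658 ≈ 37.7 days.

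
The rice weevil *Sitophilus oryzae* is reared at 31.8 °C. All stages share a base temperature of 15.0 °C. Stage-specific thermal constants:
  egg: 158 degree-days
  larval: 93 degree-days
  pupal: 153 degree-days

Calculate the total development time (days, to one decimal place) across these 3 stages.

Daily accumulation at 31.8 °C = 31.8 − 15.0 = 16.8 DD/day.
Total K = 158 + 93 + 153 = 404 DD.
Total duration = 404 / 16.8 = 24.048 ≈ 24.0 days.

24.0 days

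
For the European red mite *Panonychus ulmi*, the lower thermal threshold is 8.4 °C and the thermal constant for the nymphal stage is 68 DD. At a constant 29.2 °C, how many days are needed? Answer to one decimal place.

3.3 days

Daily accumulation = 29.2 − 8.4 = 20.8 DD/day.
Duration = 68 / 20.8 = 3.269 ≈ 3.3 days.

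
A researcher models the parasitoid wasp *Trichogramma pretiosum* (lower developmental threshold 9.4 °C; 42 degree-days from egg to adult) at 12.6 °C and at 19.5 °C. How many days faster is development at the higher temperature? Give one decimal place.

9.0 days

At 12.6 °C: 42 / (12.6 − 9.4) = 42 / 3.2 = 13.125 d.
At 19.5 °C: 42 / (19.5 − 9.4) = 42 / 10.1 = 4.158 d.
Difference = |13.125 − 4.158| = 8.967 ≈ 9.0 days.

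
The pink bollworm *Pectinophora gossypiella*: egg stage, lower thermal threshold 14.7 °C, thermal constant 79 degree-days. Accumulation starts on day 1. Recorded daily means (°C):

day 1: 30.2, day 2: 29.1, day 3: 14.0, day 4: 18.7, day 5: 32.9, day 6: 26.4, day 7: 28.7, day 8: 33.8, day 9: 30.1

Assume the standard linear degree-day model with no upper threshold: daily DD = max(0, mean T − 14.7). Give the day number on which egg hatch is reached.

day 8

Daily DD above 14.7 °C: 15.5, 14.4, 0.0, 4.0, 18.2, 11.7, 14.0, 19.1, 15.4.
Cumulative: 15.5, 29.9, 29.9, 33.9, 52.1, 63.8, 77.8, 96.9, 112.3.
The total first reaches 79 DD on day 8.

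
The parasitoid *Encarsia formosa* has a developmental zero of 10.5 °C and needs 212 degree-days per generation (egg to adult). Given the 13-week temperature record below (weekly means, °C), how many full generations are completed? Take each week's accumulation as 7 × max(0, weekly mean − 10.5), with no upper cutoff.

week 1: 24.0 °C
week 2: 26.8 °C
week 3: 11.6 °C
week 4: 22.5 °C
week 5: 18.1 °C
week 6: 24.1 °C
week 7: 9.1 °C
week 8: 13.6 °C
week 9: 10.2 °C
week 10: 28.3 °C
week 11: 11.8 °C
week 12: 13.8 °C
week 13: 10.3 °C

Weekly DD (7 × max(0, T̄ − 10.5)): 94.5, 114.1, 7.7, 84.0, 53.2, 95.2, 0.0, 21.7, 0.0, 124.6, 9.1, 23.1, 0.0.
Season total = 627.2 DD.
Complete generations = ⌊627.2 / 212⌋ = 2.

2 generations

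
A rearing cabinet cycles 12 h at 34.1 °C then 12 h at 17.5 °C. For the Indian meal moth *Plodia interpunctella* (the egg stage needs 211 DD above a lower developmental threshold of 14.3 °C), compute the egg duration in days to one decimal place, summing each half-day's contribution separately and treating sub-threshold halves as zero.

18.3 days

Day half: max(0, 34.1 − 14.3) × 0.5 = 19.8 × 0.5 = 9.90 DD.
Night half: max(0, 17.5 − 14.3) × 0.5 = 3.2 × 0.5 = 1.60 DD.
Per 24 h: 11.50 DD/day.
Duration = 211 / 11.50 = 18.348 ≈ 18.3 days.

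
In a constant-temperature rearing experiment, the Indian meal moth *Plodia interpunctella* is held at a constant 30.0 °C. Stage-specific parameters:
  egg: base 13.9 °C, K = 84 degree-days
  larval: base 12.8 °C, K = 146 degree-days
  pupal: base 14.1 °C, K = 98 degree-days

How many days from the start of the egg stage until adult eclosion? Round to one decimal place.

egg: 84 / (30.0 − 13.9) = 84 / 16.1 = 5.217 d.
larval: 146 / (30.0 − 12.8) = 146 / 17.2 = 8.488 d.
pupal: 98 / (30.0 − 14.1) = 98 / 15.9 = 6.164 d.
Sum = 19.869 ≈ 19.9 days.

19.9 days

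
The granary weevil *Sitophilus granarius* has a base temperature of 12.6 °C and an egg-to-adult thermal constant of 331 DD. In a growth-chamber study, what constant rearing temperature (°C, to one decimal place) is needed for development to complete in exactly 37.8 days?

21.4 °C

Required daily accumulation = 331 / 37.8 = 8.757 DD/day.
T = T_base + 8.757 = 12.6 + 8.757 = 21.357 ≈ 21.4 °C.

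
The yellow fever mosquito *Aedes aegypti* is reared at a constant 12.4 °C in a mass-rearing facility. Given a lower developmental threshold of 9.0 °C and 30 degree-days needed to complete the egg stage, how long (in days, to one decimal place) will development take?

8.8 days

Daily accumulation = 12.4 − 9.0 = 3.4 DD/day.
Duration = 30 / 3.4 = 8.824 ≈ 8.8 days.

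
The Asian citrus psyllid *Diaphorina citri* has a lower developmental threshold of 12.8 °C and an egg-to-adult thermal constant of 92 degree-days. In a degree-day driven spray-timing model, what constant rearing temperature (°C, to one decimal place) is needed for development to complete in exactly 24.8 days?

Required daily accumulation = 92 / 24.8 = 3.710 DD/day.
T = T_base + 3.710 = 12.8 + 3.710 = 16.510 ≈ 16.5 °C.

16.5 °C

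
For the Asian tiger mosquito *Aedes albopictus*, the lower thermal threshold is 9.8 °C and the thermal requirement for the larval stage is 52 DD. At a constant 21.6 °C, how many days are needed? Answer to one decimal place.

4.4 days

Daily accumulation = 21.6 − 9.8 = 11.8 DD/day.
Duration = 52 / 11.8 = 4.407 ≈ 4.4 days.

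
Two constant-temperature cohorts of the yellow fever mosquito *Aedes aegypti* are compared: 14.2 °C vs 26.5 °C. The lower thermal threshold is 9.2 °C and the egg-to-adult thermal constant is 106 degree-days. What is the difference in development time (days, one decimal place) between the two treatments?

15.1 days

At 14.2 °C: 106 / (14.2 − 9.2) = 106 / 5.0 = 21.200 d.
At 26.5 °C: 106 / (26.5 − 9.2) = 106 / 17.3 = 6.127 d.
Difference = |21.200 − 6.127| = 15.073 ≈ 15.1 days.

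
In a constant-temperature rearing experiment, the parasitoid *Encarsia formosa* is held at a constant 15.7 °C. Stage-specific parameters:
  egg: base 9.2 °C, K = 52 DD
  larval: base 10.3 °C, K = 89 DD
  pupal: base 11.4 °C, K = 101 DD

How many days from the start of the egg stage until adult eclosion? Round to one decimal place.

48.0 days

egg: 52 / (15.7 − 9.2) = 52 / 6.5 = 8.000 d.
larval: 89 / (15.7 − 10.3) = 89 / 5.4 = 16.481 d.
pupal: 101 / (15.7 − 11.4) = 101 / 4.3 = 23.488 d.
Sum = 47.970 ≈ 48.0 days.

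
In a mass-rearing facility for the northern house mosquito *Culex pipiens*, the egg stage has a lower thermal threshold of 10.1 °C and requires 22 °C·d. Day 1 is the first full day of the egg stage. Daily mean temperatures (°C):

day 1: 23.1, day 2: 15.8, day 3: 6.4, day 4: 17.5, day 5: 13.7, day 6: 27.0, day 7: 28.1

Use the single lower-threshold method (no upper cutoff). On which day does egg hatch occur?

day 4

Daily DD above 10.1 °C: 13.0, 5.7, 0.0, 7.4, 3.6, 16.9, 18.0.
Cumulative: 13.0, 18.7, 18.7, 26.1, 29.7, 46.6, 64.6.
The total first reaches 22 DD on day 4.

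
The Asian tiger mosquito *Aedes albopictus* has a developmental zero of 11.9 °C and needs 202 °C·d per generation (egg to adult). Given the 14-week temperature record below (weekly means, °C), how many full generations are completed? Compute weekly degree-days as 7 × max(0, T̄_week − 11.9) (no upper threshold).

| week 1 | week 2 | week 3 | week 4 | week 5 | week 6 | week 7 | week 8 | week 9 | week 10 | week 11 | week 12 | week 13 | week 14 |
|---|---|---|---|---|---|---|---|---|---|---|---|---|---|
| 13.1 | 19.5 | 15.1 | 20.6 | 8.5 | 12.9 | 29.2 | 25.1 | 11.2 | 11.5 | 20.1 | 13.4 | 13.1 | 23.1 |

2 generations

Weekly DD (7 × max(0, T̄ − 11.9)): 8.4, 53.2, 22.4, 60.9, 0.0, 7.0, 121.1, 92.4, 0.0, 0.0, 57.4, 10.5, 8.4, 78.4.
Season total = 520.1 DD.
Complete generations = ⌊520.1 / 202⌋ = 2.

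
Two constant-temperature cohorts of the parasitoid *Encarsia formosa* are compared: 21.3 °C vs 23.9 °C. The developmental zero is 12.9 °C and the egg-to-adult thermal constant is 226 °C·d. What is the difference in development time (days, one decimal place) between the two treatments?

6.4 days

At 21.3 °C: 226 / (21.3 − 12.9) = 226 / 8.4 = 26.905 d.
At 23.9 °C: 226 / (23.9 − 12.9) = 226 / 11.0 = 20.545 d.
Difference = |26.905 − 20.545| = 6.359 ≈ 6.4 days.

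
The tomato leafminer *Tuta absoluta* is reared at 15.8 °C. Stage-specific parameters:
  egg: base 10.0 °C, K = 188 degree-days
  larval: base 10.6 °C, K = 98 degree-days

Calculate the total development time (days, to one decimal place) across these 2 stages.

egg: 188 / (15.8 − 10.0) = 188 / 5.8 = 32.414 d.
larval: 98 / (15.8 − 10.6) = 98 / 5.2 = 18.846 d.
Sum = 51.260 ≈ 51.3 days.

51.3 days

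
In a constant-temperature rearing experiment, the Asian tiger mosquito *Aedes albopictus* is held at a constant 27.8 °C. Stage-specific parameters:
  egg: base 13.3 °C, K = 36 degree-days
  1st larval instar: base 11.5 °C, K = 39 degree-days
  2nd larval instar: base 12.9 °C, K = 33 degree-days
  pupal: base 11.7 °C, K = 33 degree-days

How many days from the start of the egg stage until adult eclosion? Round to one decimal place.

egg: 36 / (27.8 − 13.3) = 36 / 14.5 = 2.483 d.
1st larval instar: 39 / (27.8 − 11.5) = 39 / 16.3 = 2.393 d.
2nd larval instar: 33 / (27.8 − 12.9) = 33 / 14.9 = 2.215 d.
pupal: 33 / (27.8 − 11.7) = 33 / 16.1 = 2.050 d.
Sum = 9.140 ≈ 9.1 days.

9.1 days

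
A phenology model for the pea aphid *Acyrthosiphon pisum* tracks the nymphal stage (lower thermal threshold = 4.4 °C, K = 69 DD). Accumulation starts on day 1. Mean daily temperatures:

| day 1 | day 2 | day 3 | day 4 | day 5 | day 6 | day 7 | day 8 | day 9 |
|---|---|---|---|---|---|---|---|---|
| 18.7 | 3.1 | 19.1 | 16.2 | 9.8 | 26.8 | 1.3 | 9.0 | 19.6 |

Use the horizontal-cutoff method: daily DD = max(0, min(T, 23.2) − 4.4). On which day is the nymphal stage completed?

Daily DD above 4.4 °C (capped at 18.8): 14.3, 0.0, 14.7, 11.8, 5.4, 18.8, 0.0, 4.6, 15.2.
Cumulative: 14.3, 14.3, 29.0, 40.8, 46.2, 65.0, 65.0, 69.6, 84.8.
The total first reaches 69 DD on day 8.

day 8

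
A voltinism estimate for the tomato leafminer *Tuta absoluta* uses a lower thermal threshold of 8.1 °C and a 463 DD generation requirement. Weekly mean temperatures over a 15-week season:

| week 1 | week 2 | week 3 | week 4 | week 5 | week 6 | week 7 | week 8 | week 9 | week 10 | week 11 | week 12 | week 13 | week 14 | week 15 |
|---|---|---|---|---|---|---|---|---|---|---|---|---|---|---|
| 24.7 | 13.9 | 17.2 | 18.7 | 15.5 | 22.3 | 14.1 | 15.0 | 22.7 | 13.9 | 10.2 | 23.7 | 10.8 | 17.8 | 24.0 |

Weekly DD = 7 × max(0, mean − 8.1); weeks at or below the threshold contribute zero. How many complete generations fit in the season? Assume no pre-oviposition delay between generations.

Weekly DD (7 × max(0, T̄ − 8.1)): 116.2, 40.6, 63.7, 74.2, 51.8, 99.4, 42.0, 48.3, 102.2, 40.6, 14.7, 109.2, 18.9, 67.9, 111.3.
Season total = 1001.0 DD.
Complete generations = ⌊1001.0 / 463⌋ = 2.

2 generations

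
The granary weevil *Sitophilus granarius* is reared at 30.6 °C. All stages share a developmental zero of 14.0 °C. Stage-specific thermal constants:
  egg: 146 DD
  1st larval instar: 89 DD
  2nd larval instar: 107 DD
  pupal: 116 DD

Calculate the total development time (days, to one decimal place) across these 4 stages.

27.6 days

Daily accumulation at 30.6 °C = 30.6 − 14.0 = 16.6 DD/day.
Total K = 146 + 89 + 107 + 116 = 458 DD.
Total duration = 458 / 16.6 = 27.590 ≈ 27.6 days.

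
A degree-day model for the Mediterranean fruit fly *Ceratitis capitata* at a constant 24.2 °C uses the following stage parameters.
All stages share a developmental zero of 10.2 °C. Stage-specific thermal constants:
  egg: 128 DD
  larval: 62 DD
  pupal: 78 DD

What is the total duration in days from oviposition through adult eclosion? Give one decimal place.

Daily accumulation at 24.2 °C = 24.2 − 10.2 = 14.0 DD/day.
Total K = 128 + 62 + 78 = 268 DD.
Total duration = 268 / 14.0 = 19.143 ≈ 19.1 days.

19.1 days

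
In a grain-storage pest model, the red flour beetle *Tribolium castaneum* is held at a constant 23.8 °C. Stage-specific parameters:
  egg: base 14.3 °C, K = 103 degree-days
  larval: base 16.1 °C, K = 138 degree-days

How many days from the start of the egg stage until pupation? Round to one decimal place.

28.8 days

egg: 103 / (23.8 − 14.3) = 103 / 9.5 = 10.842 d.
larval: 138 / (23.8 − 16.1) = 138 / 7.7 = 17.922 d.
Sum = 28.764 ≈ 28.8 days.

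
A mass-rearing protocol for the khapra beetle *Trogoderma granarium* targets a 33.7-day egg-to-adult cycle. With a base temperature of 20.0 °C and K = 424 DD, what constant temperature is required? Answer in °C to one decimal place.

32.6 °C

Required daily accumulation = 424 / 33.7 = 12.582 DD/day.
T = T_base + 12.582 = 20.0 + 12.582 = 32.582 ≈ 32.6 °C.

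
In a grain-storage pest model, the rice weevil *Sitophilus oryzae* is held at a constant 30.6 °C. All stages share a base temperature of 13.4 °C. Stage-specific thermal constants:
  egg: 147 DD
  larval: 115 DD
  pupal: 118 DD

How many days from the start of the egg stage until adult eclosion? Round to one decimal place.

Daily accumulation at 30.6 °C = 30.6 − 13.4 = 17.2 DD/day.
Total K = 147 + 115 + 118 = 380 DD.
Total duration = 380 / 17.2 = 22.093 ≈ 22.1 days.

22.1 days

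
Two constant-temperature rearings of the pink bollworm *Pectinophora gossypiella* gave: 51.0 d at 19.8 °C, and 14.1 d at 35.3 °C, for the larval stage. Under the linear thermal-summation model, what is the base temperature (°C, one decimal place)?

Under the model K = D·(T − T_b), so D₁·(T₁ − T_b) = D₂·(T₂ − T_b).
51.0·(19.8 − T_b) = 14.1·(35.3 − T_b)
T_b = (51.0·19.8 − 14.1·35.3) / (51.0 − 14.1) = 512.07 / 36.9 = 13.877 °C ≈ 13.9 °C.

13.9 °C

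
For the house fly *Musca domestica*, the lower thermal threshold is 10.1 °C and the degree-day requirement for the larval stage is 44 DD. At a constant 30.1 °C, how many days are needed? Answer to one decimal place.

Daily accumulation = 30.1 − 10.1 = 20.0 DD/day.
Duration = 44 / 20.0 = 2.200 ≈ 2.2 days.

2.2 days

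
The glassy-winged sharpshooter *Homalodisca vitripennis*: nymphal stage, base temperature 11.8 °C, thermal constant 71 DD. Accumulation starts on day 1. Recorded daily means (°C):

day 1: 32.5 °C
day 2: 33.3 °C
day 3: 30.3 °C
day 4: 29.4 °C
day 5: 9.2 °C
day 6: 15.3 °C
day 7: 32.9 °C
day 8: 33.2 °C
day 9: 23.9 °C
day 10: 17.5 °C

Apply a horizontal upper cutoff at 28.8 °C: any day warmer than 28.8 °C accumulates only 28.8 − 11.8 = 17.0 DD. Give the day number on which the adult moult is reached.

day 6

Daily DD above 11.8 °C (capped at 17.0): 17.0, 17.0, 17.0, 17.0, 0.0, 3.5, 17.0, 17.0, 12.1, 5.7.
Cumulative: 17.0, 34.0, 51.0, 68.0, 68.0, 71.5, 88.5, 105.5, 117.6, 123.3.
The total first reaches 71 DD on day 6.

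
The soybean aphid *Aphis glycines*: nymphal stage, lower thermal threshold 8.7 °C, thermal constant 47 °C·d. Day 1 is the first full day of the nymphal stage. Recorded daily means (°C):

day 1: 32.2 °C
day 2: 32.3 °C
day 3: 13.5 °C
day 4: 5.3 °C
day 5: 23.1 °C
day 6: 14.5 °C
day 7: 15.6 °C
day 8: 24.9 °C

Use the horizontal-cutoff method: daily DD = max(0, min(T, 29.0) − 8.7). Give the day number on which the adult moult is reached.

day 5

Daily DD above 8.7 °C (capped at 20.3): 20.3, 20.3, 4.8, 0.0, 14.4, 5.8, 6.9, 16.2.
Cumulative: 20.3, 40.6, 45.4, 45.4, 59.8, 65.6, 72.5, 88.7.
The total first reaches 47 DD on day 5.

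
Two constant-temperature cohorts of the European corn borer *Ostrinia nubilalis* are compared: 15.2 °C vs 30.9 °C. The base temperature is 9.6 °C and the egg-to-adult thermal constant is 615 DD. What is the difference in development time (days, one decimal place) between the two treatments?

At 15.2 °C: 615 / (15.2 − 9.6) = 615 / 5.6 = 109.821 d.
At 30.9 °C: 615 / (30.9 − 9.6) = 615 / 21.3 = 28.873 d.
Difference = |109.821 − 28.873| = 80.948 ≈ 80.9 days.

80.9 days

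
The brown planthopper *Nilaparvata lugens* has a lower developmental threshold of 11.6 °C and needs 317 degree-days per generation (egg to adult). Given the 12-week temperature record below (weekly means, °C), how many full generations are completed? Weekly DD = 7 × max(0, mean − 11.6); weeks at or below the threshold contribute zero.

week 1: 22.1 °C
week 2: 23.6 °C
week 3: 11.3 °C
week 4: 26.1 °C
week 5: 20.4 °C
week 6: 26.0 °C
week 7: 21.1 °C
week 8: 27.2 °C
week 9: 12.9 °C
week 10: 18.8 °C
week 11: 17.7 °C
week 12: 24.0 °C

2 generations

Weekly DD (7 × max(0, T̄ − 11.6)): 73.5, 84.0, 0.0, 101.5, 61.6, 100.8, 66.5, 109.2, 9.1, 50.4, 42.7, 86.8.
Season total = 786.1 DD.
Complete generations = ⌊786.1 / 317⌋ = 2.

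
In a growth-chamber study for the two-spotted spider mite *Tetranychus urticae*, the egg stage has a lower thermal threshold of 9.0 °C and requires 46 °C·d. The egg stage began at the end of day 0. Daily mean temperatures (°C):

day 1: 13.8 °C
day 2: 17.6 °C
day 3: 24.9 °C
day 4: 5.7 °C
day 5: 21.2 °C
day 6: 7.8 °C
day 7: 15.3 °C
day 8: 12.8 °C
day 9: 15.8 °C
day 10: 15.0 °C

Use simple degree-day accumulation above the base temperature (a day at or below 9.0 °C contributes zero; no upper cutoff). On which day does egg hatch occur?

Daily DD above 9.0 °C: 4.8, 8.6, 15.9, 0.0, 12.2, 0.0, 6.3, 3.8, 6.8, 6.0.
Cumulative: 4.8, 13.4, 29.3, 29.3, 41.5, 41.5, 47.8, 51.6, 58.4, 64.4.
The total first reaches 46 DD on day 7.

day 7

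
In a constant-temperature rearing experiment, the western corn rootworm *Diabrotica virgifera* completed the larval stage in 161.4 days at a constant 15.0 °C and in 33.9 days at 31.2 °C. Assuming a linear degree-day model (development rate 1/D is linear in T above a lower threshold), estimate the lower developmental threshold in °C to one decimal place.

Equal thermal constants: D₁(T₁ − T_b) = D₂(T₂ − T_b).
161.4·(15.0 − T_b) = 33.9·(31.2 − T_b)
T_b = (161.4·15.0 − 33.9·31.2) / (161.4 − 33.9) = 1363.32 / 127.5 = 10.693 °C ≈ 10.7 °C.

10.7 °C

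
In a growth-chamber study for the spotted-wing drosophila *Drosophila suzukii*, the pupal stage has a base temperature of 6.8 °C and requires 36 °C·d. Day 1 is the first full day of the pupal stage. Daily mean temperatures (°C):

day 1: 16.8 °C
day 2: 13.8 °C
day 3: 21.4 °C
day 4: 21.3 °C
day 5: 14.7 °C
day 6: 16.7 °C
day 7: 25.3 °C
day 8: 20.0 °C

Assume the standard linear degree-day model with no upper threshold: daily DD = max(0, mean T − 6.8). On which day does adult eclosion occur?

Daily DD above 6.8 °C: 10.0, 7.0, 14.6, 14.5, 7.9, 9.9, 18.5, 13.2.
Cumulative: 10.0, 17.0, 31.6, 46.1, 54.0, 63.9, 82.4, 95.6.
The total first reaches 36 DD on day 4.

day 4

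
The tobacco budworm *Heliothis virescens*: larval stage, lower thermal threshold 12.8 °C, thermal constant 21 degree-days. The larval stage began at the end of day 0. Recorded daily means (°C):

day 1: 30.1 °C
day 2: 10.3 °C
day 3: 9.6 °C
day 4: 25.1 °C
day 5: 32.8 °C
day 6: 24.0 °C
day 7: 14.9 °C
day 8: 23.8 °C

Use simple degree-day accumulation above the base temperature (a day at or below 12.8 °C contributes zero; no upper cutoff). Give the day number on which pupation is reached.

day 4

Daily DD above 12.8 °C: 17.3, 0.0, 0.0, 12.3, 20.0, 11.2, 2.1, 11.0.
Cumulative: 17.3, 17.3, 17.3, 29.6, 49.6, 60.8, 62.9, 73.9.
The total first reaches 21 DD on day 4.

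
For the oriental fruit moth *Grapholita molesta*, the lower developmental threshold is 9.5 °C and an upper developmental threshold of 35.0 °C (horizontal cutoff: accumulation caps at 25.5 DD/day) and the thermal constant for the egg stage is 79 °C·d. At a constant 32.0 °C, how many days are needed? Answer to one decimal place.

Daily accumulation = 32.0 − 9.5 = 22.5 DD/day.
Duration = 79 / 22.5 = 3.511 ≈ 3.5 days.

3.5 days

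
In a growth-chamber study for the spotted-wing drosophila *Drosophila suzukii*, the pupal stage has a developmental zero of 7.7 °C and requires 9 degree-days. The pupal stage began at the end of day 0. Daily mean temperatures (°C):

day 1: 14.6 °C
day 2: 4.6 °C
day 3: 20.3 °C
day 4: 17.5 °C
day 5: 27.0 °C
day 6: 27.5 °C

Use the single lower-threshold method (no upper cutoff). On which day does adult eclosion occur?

Daily DD above 7.7 °C: 6.9, 0.0, 12.6, 9.8, 19.3, 19.8.
Cumulative: 6.9, 6.9, 19.5, 29.3, 48.6, 68.4.
The total first reaches 9 DD on day 3.

day 3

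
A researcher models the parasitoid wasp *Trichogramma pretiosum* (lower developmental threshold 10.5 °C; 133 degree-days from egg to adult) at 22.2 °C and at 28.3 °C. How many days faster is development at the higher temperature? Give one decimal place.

At 22.2 °C: 133 / (22.2 − 10.5) = 133 / 11.7 = 11.368 d.
At 28.3 °C: 133 / (28.3 − 10.5) = 133 / 17.8 = 7.472 d.
Difference = |11.368 − 7.472| = 3.896 ≈ 3.9 days.

3.9 days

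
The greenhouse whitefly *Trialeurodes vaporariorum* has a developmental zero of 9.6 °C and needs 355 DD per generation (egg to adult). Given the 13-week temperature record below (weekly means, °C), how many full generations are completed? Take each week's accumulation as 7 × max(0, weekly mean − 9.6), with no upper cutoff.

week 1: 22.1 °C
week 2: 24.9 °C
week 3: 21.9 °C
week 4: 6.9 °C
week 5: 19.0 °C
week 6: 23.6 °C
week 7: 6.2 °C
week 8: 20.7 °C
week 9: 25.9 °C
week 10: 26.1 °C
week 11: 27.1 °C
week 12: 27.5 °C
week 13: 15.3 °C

Weekly DD (7 × max(0, T̄ − 9.6)): 87.5, 107.1, 86.1, 0.0, 65.8, 98.0, 0.0, 77.7, 114.1, 115.5, 122.5, 125.3, 39.9.
Season total = 1039.5 DD.
Complete generations = ⌊1039.5 / 355⌋ = 2.

2 generations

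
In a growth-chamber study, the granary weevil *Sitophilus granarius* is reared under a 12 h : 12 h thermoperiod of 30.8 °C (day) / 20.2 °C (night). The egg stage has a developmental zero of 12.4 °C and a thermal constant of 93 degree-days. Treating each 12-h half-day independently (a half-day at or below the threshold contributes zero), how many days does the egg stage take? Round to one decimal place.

7.1 days

Day half: max(0, 30.8 − 12.4) × 0.5 = 18.4 × 0.5 = 9.20 DD.
Night half: max(0, 20.2 − 12.4) × 0.5 = 7.8 × 0.5 = 3.90 DD.
Per 24 h: 13.10 DD/day.
Duration = 93 / 13.10 = 7.099 ≈ 7.1 days.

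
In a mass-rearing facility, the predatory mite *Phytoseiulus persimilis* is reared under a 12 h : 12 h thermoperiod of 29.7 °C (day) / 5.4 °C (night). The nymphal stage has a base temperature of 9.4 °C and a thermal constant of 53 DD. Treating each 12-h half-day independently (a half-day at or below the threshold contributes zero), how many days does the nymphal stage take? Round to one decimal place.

Day half: max(0, 29.7 − 9.4) × 0.5 = 20.3 × 0.5 = 10.15 DD.
Night half: max(0, 5.4 − 9.4) × 0.5 = 0.0 × 0.5 = 0.00 DD.
Per 24 h: 10.15 DD/day.
Duration = 53 / 10.15 = 5.222 ≈ 5.2 days.

5.2 days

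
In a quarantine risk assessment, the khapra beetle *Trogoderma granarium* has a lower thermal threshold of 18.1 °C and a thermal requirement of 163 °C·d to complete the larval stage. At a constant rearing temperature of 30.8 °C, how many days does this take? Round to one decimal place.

Daily accumulation = 30.8 − 18.1 = 12.7 DD/day.
Duration = 163 / 12.7 = 12.835 ≈ 12.8 days.

12.8 days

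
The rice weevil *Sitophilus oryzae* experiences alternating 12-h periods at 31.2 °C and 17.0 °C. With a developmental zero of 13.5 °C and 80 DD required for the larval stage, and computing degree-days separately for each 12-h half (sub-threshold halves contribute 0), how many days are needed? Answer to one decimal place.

7.5 days

Day half: max(0, 31.2 − 13.5) × 0.5 = 17.7 × 0.5 = 8.85 DD.
Night half: max(0, 17.0 − 13.5) × 0.5 = 3.5 × 0.5 = 1.75 DD.
Per 24 h: 10.60 DD/day.
Duration = 80 / 10.60 = 7.547 ≈ 7.5 days.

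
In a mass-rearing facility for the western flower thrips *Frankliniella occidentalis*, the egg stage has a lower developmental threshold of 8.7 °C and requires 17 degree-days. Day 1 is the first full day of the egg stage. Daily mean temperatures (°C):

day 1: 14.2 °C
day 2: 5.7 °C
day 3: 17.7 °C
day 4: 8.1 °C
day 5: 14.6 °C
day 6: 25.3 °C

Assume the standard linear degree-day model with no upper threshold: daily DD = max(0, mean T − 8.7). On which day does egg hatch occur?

day 5

Daily DD above 8.7 °C: 5.5, 0.0, 9.0, 0.0, 5.9, 16.6.
Cumulative: 5.5, 5.5, 14.5, 14.5, 20.4, 37.0.
The total first reaches 17 DD on day 5.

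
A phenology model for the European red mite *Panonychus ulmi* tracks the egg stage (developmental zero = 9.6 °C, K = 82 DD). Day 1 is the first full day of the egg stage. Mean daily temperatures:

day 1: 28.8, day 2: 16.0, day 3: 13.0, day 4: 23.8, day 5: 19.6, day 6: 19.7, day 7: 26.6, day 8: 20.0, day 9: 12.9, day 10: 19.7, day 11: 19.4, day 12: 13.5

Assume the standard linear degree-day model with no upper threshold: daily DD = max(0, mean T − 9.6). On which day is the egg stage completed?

Daily DD above 9.6 °C: 19.2, 6.4, 3.4, 14.2, 10.0, 10.1, 17.0, 10.4, 3.3, 10.1, 9.8, 3.9.
Cumulative: 19.2, 25.6, 29.0, 43.2, 53.2, 63.3, 80.3, 90.7, 94.0, 104.1, 113.9, 117.8.
The total first reaches 82 DD on day 8.

day 8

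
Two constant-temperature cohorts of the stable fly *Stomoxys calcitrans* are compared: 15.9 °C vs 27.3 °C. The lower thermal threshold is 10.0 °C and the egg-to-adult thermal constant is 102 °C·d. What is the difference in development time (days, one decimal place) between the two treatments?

At 15.9 °C: 102 / (15.9 − 10.0) = 102 / 5.9 = 17.288 d.
At 27.3 °C: 102 / (27.3 − 10.0) = 102 / 17.3 = 5.896 d.
Difference = |17.288 − 5.896| = 11.392 ≈ 11.4 days.

11.4 days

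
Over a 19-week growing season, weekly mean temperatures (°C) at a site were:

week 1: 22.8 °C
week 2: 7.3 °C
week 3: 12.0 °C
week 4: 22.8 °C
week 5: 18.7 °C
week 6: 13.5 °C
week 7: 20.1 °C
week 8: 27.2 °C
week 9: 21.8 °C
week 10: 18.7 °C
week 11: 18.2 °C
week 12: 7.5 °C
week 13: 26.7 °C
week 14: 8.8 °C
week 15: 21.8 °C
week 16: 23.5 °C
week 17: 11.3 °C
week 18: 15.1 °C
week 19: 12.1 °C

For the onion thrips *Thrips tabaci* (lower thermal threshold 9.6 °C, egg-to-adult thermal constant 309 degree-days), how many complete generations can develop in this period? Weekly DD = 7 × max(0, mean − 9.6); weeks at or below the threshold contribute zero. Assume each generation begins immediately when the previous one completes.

Weekly DD (7 × max(0, T̄ − 9.6)): 92.4, 0.0, 16.8, 92.4, 63.7, 27.3, 73.5, 123.2, 85.4, 63.7, 60.2, 0.0, 119.7, 0.0, 85.4, 97.3, 11.9, 38.5, 17.5.
Season total = 1068.9 DD.
Complete generations = ⌊1068.9 / 309⌋ = 3.

3 generations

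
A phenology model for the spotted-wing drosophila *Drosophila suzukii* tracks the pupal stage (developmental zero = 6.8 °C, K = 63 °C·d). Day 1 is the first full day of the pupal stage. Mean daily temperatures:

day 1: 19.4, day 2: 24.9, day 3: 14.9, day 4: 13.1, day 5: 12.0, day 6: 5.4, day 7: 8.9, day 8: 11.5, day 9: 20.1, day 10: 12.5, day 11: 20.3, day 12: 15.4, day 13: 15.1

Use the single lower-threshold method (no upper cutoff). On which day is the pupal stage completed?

day 9

Daily DD above 6.8 °C: 12.6, 18.1, 8.1, 6.3, 5.2, 0.0, 2.1, 4.7, 13.3, 5.7, 13.5, 8.6, 8.3.
Cumulative: 12.6, 30.7, 38.8, 45.1, 50.3, 50.3, 52.4, 57.1, 70.4, 76.1, 89.6, 98.2, 106.5.
The total first reaches 63 DD on day 9.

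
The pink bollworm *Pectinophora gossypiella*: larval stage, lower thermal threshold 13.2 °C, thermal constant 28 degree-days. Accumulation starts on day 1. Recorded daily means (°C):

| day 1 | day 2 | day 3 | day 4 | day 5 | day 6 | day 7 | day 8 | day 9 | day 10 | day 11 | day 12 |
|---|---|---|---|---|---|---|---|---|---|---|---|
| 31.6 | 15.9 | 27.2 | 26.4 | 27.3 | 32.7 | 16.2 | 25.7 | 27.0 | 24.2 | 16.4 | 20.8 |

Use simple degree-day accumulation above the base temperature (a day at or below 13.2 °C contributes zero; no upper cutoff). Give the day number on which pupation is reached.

day 3

Daily DD above 13.2 °C: 18.4, 2.7, 14.0, 13.2, 14.1, 19.5, 3.0, 12.5, 13.8, 11.0, 3.2, 7.6.
Cumulative: 18.4, 21.1, 35.1, 48.3, 62.4, 81.9, 84.9, 97.4, 111.2, 122.2, 125.4, 133.0.
The total first reaches 28 DD on day 3.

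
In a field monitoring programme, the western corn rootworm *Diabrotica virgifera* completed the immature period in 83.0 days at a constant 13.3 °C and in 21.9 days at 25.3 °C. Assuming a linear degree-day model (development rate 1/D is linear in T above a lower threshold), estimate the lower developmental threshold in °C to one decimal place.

9.0 °C

Equal thermal constants: D₁(T₁ − T_b) = D₂(T₂ − T_b).
83.0·(13.3 − T_b) = 21.9·(25.3 − T_b)
T_b = (83.0·13.3 − 21.9·25.3) / (83.0 − 21.9) = 549.83 / 61.1 = 8.999 °C ≈ 9.0 °C.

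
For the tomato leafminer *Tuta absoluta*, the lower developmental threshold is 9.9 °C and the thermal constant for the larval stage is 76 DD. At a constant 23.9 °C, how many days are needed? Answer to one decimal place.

Daily accumulation = 23.9 − 9.9 = 14.0 DD/day.
Duration = 76 / 14.0 = 5.429 ≈ 5.4 days.

5.4 days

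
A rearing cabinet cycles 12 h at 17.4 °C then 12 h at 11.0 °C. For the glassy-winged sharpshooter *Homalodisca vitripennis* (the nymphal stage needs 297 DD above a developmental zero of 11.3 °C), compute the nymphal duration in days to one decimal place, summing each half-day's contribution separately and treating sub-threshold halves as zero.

Day half: max(0, 17.4 − 11.3) × 0.5 = 6.1 × 0.5 = 3.05 DD.
Night half: max(0, 11.0 − 11.3) × 0.5 = 0.0 × 0.5 = 0.00 DD.
Per 24 h: 3.05 DD/day.
Duration = 297 / 3.05 = 97.377 ≈ 97.4 days.

97.4 days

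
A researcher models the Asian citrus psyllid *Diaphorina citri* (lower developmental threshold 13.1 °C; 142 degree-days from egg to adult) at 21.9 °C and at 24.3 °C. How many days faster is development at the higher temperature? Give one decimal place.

At 21.9 °C: 142 / (21.9 − 13.1) = 142 / 8.8 = 16.136 d.
At 24.3 °C: 142 / (24.3 − 13.1) = 142 / 11.2 = 12.679 d.
Difference = |16.136 − 12.679| = 3.458 ≈ 3.5 days.

3.5 days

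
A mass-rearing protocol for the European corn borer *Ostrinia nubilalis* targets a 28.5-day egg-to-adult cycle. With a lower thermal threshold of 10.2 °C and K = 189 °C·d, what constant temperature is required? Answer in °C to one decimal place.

16.8 °C

Required daily accumulation = 189 / 28.5 = 6.632 DD/day.
T = T_base + 6.632 = 10.2 + 6.632 = 16.832 ≈ 16.8 °C.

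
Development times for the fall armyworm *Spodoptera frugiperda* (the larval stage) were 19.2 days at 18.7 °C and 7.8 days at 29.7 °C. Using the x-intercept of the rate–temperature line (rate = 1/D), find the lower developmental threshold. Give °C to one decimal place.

Under the model K = D·(T − T_b), so D₁·(T₁ − T_b) = D₂·(T₂ − T_b).
19.2·(18.7 − T_b) = 7.8·(29.7 − T_b)
T_b = (19.2·18.7 − 7.8·29.7) / (19.2 − 7.8) = 127.38 / 11.4 = 11.174 °C ≈ 11.2 °C.

11.2 °C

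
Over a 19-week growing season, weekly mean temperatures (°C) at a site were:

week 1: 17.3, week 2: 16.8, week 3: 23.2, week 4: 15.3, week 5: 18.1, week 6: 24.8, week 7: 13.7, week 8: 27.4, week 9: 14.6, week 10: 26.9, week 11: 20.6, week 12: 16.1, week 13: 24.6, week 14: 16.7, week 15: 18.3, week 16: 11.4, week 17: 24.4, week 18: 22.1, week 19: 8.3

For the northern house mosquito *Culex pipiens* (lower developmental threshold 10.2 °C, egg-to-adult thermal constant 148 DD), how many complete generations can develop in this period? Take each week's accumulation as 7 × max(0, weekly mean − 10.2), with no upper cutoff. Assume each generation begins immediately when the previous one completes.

7 generations

Weekly DD (7 × max(0, T̄ − 10.2)): 49.7, 46.2, 91.0, 35.7, 55.3, 102.2, 24.5, 120.4, 30.8, 116.9, 72.8, 41.3, 100.8, 45.5, 56.7, 8.4, 99.4, 83.3, 0.0.
Season total = 1180.9 DD.
Complete generations = ⌊1180.9 / 148⌋ = 7.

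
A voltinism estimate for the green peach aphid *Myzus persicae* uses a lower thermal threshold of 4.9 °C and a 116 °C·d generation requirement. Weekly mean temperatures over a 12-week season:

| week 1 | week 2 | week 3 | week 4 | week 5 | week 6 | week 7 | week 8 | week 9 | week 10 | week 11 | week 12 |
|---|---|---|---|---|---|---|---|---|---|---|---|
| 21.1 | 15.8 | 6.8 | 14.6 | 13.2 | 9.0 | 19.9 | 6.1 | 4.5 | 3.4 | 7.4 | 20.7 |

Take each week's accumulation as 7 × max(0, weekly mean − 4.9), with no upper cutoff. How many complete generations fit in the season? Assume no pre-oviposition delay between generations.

Weekly DD (7 × max(0, T̄ − 4.9)): 113.4, 76.3, 13.3, 67.9, 58.1, 28.7, 105.0, 8.4, 0.0, 0.0, 17.5, 110.6.
Season total = 599.2 DD.
Complete generations = ⌊599.2 / 116⌋ = 5.

5 generations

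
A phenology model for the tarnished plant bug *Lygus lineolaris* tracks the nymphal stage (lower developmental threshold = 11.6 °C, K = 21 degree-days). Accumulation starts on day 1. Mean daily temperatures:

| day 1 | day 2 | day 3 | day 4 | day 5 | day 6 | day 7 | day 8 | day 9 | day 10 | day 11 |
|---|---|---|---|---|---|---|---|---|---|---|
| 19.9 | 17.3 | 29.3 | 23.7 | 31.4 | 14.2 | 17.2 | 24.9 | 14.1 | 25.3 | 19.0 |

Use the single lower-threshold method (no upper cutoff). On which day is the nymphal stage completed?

day 3

Daily DD above 11.6 °C: 8.3, 5.7, 17.7, 12.1, 19.8, 2.6, 5.6, 13.3, 2.5, 13.7, 7.4.
Cumulative: 8.3, 14.0, 31.7, 43.8, 63.6, 66.2, 71.8, 85.1, 87.6, 101.3, 108.7.
The total first reaches 21 DD on day 3.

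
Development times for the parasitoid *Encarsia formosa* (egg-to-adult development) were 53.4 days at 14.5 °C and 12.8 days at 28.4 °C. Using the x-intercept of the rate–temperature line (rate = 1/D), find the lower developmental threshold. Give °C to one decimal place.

Equal thermal constants: D₁(T₁ − T_b) = D₂(T₂ − T_b).
53.4·(14.5 − T_b) = 12.8·(28.4 − T_b)
T_b = (53.4·14.5 − 12.8·28.4) / (53.4 − 12.8) = 410.78 / 40.6 = 10.118 °C ≈ 10.1 °C.

10.1 °C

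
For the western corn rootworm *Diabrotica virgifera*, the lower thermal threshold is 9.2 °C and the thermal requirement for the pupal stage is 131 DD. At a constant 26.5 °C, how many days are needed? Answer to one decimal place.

7.6 days

Daily accumulation = 26.5 − 9.2 = 17.3 DD/day.
Duration = 131 / 17.3 = 7.572 ≈ 7.6 days.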